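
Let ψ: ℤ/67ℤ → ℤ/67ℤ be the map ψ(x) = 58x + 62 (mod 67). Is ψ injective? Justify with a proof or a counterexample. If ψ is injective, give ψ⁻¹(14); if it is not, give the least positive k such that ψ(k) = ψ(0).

50

Recall that ψ is injective if ψ(u) = ψ(v) implies u = v.
Suppose ψ(u) = ψ(v) in ℤ/67ℤ. Then 58u + 62 ≡ 58v + 62 (mod 67), thus 58(u − v) ≡ 0 (mod 67).
Since gcd(58, 67) = 1, 58 is invertible modulo 67, so u − v ≡ 0 (mod 67), i.e. u = v.
Therefore ψ is injective.
We now compute 58⁻¹ mod 67 explicitly. Euclid's algorithm: 67 = 1·58 + 9, 58 = 6·9 + 4, 9 = 2·4 + 1; back-substituting gives 1 = 52·58 − 45·67, so 58⁻¹ ≡ 52 (mod 67).
Since ψ is injective, we compute ψ⁻¹(14): solve 58x + 62 ≡ 14 (mod 67), i.e. 58x ≡ 19 (mod 67).
Multiplying by 58⁻¹ = 52 gives x ≡ 52·19 = 988 = 14·67 + 50 ≡ 50 (mod 67).
Check: ψ(50) = 58·50 + 62 = 2962 = 44·67 + 14 ≡ 14 (mod 67).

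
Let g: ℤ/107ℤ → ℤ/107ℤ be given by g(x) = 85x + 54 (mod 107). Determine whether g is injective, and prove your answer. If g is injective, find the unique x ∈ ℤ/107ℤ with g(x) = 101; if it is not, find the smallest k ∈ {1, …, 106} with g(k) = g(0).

Suppose g(x_1) = g(x_2) in ℤ/107ℤ. Then 85x_1 + 54 ≡ 85x_2 + 54 (mod 107), so 85(x_1 − x_2) ≡ 0 (mod 107).
Since gcd(85, 107) = 1, 85 is invertible modulo 107, therefore x_1 − x_2 ≡ 0 (mod 107), i.e. x_1 = x_2.
Therefore g is injective.
We now compute 85⁻¹ mod 107 explicitly. Euclid's algorithm: 107 = 1·85 + 22, 85 = 3·22 + 19, 22 = 1·19 + 3, 19 = 6·3 + 1; back-substituting gives 1 = 34·85 − 27·107, so 85⁻¹ ≡ 34 (mod 107).
Since g is injective, we find g⁻¹(101): we need 85x ≡ 101 − 54 ≡ 47 (mod 107). Using 85⁻¹ = 34: x ≡ 34·47 = 1598 = 14·107 + 100, so x = 100.
Check: g(100) = 85·100 + 54 = 8554 = 79·107 + 101 ≡ 101 (mod 107).

100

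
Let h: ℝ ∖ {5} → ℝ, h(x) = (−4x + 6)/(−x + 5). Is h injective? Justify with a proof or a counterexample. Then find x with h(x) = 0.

Suppose h(a) = h(b). Cross-multiplying: (−4a + 6)(−b + 5) = (−4b + 6)(−a + 5).
Expanding both sides and cancelling the symmetric terms leaves −14·(a − b) = 0. Since −14 ≠ 0, a = b. So h is injective.
Solving h(x) = 0: cross-multiplying gives −4x + 6 = 0(−x + 5), which rearranges to −4x = −6, so x = 3/2.

3/2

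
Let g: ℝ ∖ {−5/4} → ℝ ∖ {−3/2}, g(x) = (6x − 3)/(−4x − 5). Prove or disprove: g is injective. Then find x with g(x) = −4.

Suppose g(a) = g(b). Cross-multiplying: (6a − 3)(−4b − 5) = (6b − 3)(−4a − 5).
Expanding both sides and cancelling the symmetric terms leaves −42·(a − b) = 0. Since −42 ≠ 0, a = b. So g is injective.
Solving g(x) = −4: cross-multiplying gives 6x − 3 = −4(−4x − 5), which rearranges to −10x = 23, so x = −23/10.

-23/10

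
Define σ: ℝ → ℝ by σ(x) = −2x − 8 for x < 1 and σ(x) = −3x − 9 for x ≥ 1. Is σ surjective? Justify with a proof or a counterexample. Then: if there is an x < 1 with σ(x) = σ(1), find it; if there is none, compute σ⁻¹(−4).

Both pieces are strictly decreasing (slopes −2 and −3), so each is injective on its own interval.
The left piece maps (−∞, 1) onto (−10, ∞); the right piece maps [1, ∞) onto (−∞, −12].
The union (−10, ∞) ∪ (−∞, −12] omits the interval between −10 and −12; in particular −10 has no preimage. So σ is not surjective.
Because the two images are disjoint, no x < 1 has σ(x) = σ(1), so we compute σ⁻¹(−4): −4 lies in (−10, ∞), so solve −2x − 8 = −4: x = (−4 + 8)/(−2) = −2.

-2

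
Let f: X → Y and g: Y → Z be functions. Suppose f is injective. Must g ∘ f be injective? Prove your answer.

not injective

No. Take X = Y = Z = {0, 1}, f = identity (injective), and g(x) = 0 for every x.
Then (g ∘ f)(0) = 0 = (g ∘ f)(1) with 0 ≠ 1, so g ∘ f is not injective.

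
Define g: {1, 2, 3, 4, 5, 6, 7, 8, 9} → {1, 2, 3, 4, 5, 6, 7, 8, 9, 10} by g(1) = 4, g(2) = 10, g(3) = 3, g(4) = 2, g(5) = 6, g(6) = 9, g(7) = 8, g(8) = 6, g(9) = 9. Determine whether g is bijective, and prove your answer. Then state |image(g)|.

7

g(5) = 6 = g(8) with 5 ≠ 8, so g is not injective, hence not bijective.
The image of g is {2, 3, 4, 6, 8, 9, 10}, which has 7 elements.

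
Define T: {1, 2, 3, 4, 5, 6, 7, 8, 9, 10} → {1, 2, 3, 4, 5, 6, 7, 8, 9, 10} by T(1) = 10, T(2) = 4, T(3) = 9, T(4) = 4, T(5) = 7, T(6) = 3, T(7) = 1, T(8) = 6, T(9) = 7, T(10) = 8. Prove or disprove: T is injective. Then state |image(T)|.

T(2) = 4 = T(4) with 2 ≠ 4, so T is not injective.
The image of T is {1, 3, 4, 6, 7, 8, 9, 10}, which has 8 elements.

8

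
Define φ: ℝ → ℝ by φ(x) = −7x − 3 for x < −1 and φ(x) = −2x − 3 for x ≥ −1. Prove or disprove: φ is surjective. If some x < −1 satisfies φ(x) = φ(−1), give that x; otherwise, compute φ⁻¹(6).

Both pieces are strictly decreasing (slopes −7 and −2), so each is injective on its own interval.
The left piece maps (−∞, −1) onto (4, ∞); the right piece maps [−1, ∞) onto (−∞, −1].
The union (4, ∞) ∪ (−∞, −1] omits the interval between 4 and −1; in particular 4 has no preimage. So φ is not surjective.
Because the two images are disjoint, no x < −1 has φ(x) = φ(−1), so we compute φ⁻¹(6): 6 lies in (4, ∞), so solve −7x − 3 = 6: x = (6 + 3)/(−7) = −9/7.

-9/7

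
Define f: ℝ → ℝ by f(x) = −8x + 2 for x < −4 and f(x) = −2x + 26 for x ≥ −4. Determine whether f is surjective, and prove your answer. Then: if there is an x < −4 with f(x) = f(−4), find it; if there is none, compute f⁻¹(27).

-1/2

Both pieces are strictly decreasing (slopes −8 and −2), so each is injective on its own interval.
The left piece maps (−∞, −4) onto (34, ∞); the right piece maps [−4, ∞) onto (−∞, 34].
These images together cover ℝ, so f is surjective.
Because the two images are disjoint, no x < −4 has f(x) = f(−4), so we compute f⁻¹(27): 27 lies in (−∞, 34], so solve −2x + 26 = 27: x = (27 − 26)/(−2) = −1/2.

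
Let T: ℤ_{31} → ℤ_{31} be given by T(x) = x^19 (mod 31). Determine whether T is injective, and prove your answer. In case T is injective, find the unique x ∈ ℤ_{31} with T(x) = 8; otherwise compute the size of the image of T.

Since 31 is prime, the nonzero elements of ℤ_{31} form a cyclic group of order 30.
As gcd(19, 30) = 1, raising to the 19th power is a bijection on this group: if x_1^19 ≡ x_2^19 then (x_1x_2^{−1})^19 = 1, and the only element of order dividing gcd(19, 30) = 1 is 1, so x_1 = x_2.
With T(0) = 0 this makes T injective on all of ℤ_{31}, hence bijective (finite equal-size domain and codomain). In particular T is injective.
Since T is injective, we find the preimage of 8. The inverse of x ↦ x^19 on (ℤ_{31})^× is x ↦ x^19, because 19·19 = 361 = 12·30 + 1 ≡ 1 (mod 30) and x^{30} = 1 for x ≠ 0 (Fermat). So T⁻¹(8) = 8^19 mod 31.
Repeated squaring mod 31: 8^1 ≡ 8, 8^2 ≡ 8² = 64 ≡ 2, 8^4 ≡ 2² = 4, 8^8 ≡ 4² = 16, 8^16 ≡ 16² = 256 ≡ 8. Since 19 = 16 + 2 + 1, 8^19 ≡ 8·2·8: 8·2 = 16, then 16·8 = 128 ≡ 4. So 8^19 ≡ 4 (mod 31).
Hence T⁻¹(8) = 4.

4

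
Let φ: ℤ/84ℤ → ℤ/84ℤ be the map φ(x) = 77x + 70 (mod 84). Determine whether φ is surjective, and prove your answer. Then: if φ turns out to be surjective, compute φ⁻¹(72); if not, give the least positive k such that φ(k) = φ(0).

12

Since gcd(77, 84) = 7, we have 77x ≡ 0 (mod 7) for all x, so φ(x) ≡ 0 (mod 7).
But 1 ≢ 0 (mod 7), so 1 ∈ ℤ/84ℤ has no preimage. Hence φ is not surjective.
Since φ is not surjective, we find the least positive k with φ(k) = φ(0): this means 77k ≡ 0 (mod 84), i.e. 84 ∣ 77k. Since gcd(77, 84) = 7, dividing through by 7 this holds exactly when 12 ∣ 11k, and as gcd(11, 12) = 1, exactly when 12 ∣ k.
The smallest positive such k is 12.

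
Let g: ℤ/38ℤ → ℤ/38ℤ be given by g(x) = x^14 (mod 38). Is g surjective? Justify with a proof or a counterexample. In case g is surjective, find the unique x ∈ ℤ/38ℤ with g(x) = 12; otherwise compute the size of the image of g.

20

g(18): Repeated squaring mod 38: 18^1 ≡ 18, 18^2 ≡ 18² = 324 ≡ 20, 18^4 ≡ 20² = 400 ≡ 20, 18^8 ≡ 20² = 400 ≡ 20. Since 14 = 8 + 4 + 2, 18^14 ≡ 20·20·20: 20·20 = 400 ≡ 20, then 20·20 = 400 ≡ 20. So 18^14 ≡ 20 (mod 38).
g(20): Repeated squaring mod 38: 20^1 ≡ 20, 20^2 ≡ 20² = 400 ≡ 20, 20^4 ≡ 20² = 400 ≡ 20, 20^8 ≡ 20² = 400 ≡ 20. Since 14 = 8 + 4 + 2, 20^14 ≡ 20·20·20: 20·20 = 400 ≡ 20, then 20·20 = 400 ≡ 20. So 20^14 ≡ 20 (mod 38).
So g(18) = g(20) = 20 while 18 ≠ 20, therefore g is not injective.
A non-injective map from the 38-element set ℤ/38ℤ to itself takes at most 37 distinct values, so it cannot be surjective. So g is not surjective.
Since g is not surjective, we determine |image(g)|. Computing x^14 mod 38 for each x (by repeated squaring, reducing mod 38 at every step), the values g(0), g(1), …, g(37) are: 0, 1, 6, 23, 36, 9, 24, 11, 26, 35, 16, 7, 30, 5, 28, 17, 4, 25, 20, 19, 20, 25, 4, 17, 28, 5, 30, 7, 16, 35, 26, 11, 24, 9, 36, 23, 6, 1.
The distinct values are {0, 1, 4, 5, 6, 7, 9, 11, 16, 17, 19, 20, 23, 24, 25, 26, 28, 30, 35, 36}; there are 20 of them.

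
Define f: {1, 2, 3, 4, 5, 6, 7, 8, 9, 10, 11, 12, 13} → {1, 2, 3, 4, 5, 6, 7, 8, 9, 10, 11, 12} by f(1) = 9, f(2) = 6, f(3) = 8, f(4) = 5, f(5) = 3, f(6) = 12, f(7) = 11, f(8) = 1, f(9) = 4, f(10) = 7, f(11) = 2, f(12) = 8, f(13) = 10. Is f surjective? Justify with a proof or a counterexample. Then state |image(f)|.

Every element of the codomain has a preimage: 1 = f(8), 2 = f(11), 3 = f(5), 4 = f(9), 5 = f(4), 6 = f(2), 7 = f(10), 8 = f(3), 9 = f(1), 10 = f(13), 11 = f(7), 12 = f(6).
Hence f is surjective.
The image of f is {1, 2, 3, 4, 5, 6, 7, 8, 9, 10, 11, 12}, which has 12 elements.

12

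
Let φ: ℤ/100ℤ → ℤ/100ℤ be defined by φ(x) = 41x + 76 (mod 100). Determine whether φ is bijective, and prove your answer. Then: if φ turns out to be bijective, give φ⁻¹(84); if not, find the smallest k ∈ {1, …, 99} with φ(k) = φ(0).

Recall: injectivity means: for all s, t in the domain, φ(s) = φ(t) implies s = t.
Suppose φ(s) = φ(t) in ℤ/100ℤ. Then 41s + 76 ≡ 41t + 76 (mod 100), so 41(s − t) ≡ 0 (mod 100).
Since gcd(41, 100) = 1, 41 is invertible modulo 100, hence s − t ≡ 0 (mod 100), i.e. s = t.
We now compute 41⁻¹ mod 100 explicitly. Euclid's algorithm: 100 = 2·41 + 18, 41 = 2·18 + 5, 18 = 3·5 + 3, 5 = 1·3 + 2, 3 = 1·2 + 1; back-substituting gives 1 = 61·41 − 25·100, so 41⁻¹ ≡ 61 (mod 100).
For any y ∈ ℤ/100ℤ, x = 61(y − 76) mod 100 satisfies φ(x) = 41·61(y − 76) + 76 ≡ y (since 41·61 ≡ 1 mod 100). So every y has a preimage.
Therefore φ is bijective.
Since φ is bijective, we compute φ⁻¹(84): solve 41x + 76 ≡ 84 (mod 100), i.e. 41x ≡ 8 (mod 100).
Multiplying by 41⁻¹ = 61 gives x ≡ 61·8 = 488 = 4·100 + 88 ≡ 88 (mod 100).
Check: φ(88) = 41·88 + 76 = 3684 = 36·100 + 84 ≡ 84 (mod 100).

88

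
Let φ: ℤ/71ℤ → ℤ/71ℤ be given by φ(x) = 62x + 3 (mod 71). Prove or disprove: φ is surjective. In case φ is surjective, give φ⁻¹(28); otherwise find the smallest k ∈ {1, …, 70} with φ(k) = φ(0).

Since gcd(62, 71) = 1, 62 is invertible modulo 71. Euclid's algorithm: 71 = 1·62 + 9, 62 = 6·9 + 8, 9 = 1·8 + 1; back-substituting gives 1 = 63·62 − 55·71, so 62⁻¹ ≡ 63 (mod 71).
For any y ∈ ℤ/71ℤ, x = 63(y − 3) mod 71 satisfies φ(x) = 62·63(y − 3) + 3 ≡ y (since 62·63 ≡ 1 mod 71). So every y has a preimage.
Therefore φ is surjective.
Since φ is surjective, we find φ⁻¹(28): we need 62x ≡ 28 − 3 ≡ 25 (mod 71). Using 62⁻¹ = 63: x ≡ 63·25 = 1575 = 22·71 + 13, so x = 13.
Check: φ(13) = 62·13 + 3 = 809 = 11·71 + 28 ≡ 28 (mod 71).

13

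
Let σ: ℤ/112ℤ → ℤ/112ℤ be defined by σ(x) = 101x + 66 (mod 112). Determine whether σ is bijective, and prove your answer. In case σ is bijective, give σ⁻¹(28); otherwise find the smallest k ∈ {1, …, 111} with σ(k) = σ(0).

34

If σ(s) = σ(t), then 101s ≡ 101t (mod 112). Because gcd(101, 112) = 1, we may cancel 101 to get s ≡ t (mod 112).
We now compute 101⁻¹ mod 112 explicitly. Euclid's algorithm: 112 = 1·101 + 11, 101 = 9·11 + 2, 11 = 5·2 + 1; back-substituting gives 1 = 61·101 − 55·112, so 101⁻¹ ≡ 61 (mod 112).
Then y ↦ 61(y − 66) is a two-sided inverse to σ, so every y ∈ ℤ/112ℤ has a preimage.
Therefore σ is bijective.
Since σ is bijective, we find σ⁻¹(28): we need 101x ≡ 28 − 66 ≡ 74 (mod 112). Using 101⁻¹ = 61: x ≡ 61·74 = 4514 = 40·112 + 34, so x = 34.
Check: σ(34) = 101·34 + 66 = 3500 = 31·112 + 28 ≡ 28 (mod 112).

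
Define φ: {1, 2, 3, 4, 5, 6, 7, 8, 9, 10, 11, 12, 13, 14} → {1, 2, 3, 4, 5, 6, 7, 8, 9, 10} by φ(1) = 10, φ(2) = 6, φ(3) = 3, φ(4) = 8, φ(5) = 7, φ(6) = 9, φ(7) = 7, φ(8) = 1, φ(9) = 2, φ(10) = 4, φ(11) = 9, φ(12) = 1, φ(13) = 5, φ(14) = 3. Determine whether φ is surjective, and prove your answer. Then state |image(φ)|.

Every element of the codomain has a preimage: 1 = φ(8), 2 = φ(9), 3 = φ(3), 4 = φ(10), 5 = φ(13), 6 = φ(2), 7 = φ(5), 8 = φ(4), 9 = φ(6), 10 = φ(1).
Hence φ is surjective.
The image of φ is {1, 2, 3, 4, 5, 6, 7, 8, 9, 10}, which has 10 elements.

10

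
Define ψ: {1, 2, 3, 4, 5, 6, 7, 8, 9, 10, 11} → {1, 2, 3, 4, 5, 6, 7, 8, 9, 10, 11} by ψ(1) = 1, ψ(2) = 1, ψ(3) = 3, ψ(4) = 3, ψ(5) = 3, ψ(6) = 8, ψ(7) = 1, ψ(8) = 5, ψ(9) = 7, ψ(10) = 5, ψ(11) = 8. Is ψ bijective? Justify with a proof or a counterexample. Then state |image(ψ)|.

5

ψ(1) = 1 = ψ(2) with 1 ≠ 2, so ψ is not injective, hence not bijective.
The image of ψ is {1, 3, 5, 7, 8}, which has 5 elements.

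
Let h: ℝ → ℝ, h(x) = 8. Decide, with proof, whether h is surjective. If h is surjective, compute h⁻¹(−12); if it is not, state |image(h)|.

h(x) = 8 for all x, so 9 has no preimage and h is not surjective.
Since h is not surjective, we state |image(h)|: the image of h is {8}, which has 1 element.

1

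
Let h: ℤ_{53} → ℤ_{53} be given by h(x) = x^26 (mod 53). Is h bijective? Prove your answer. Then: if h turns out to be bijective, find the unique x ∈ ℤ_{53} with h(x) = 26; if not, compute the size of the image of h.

h(2): Repeated squaring mod 53: 2^1 ≡ 2, 2^2 ≡ 2² = 4, 2^4 ≡ 4² = 16, 2^8 ≡ 16² = 256 ≡ 44, 2^16 ≡ 44² = 1936 ≡ 28. Since 26 = 16 + 8 + 2, 2^26 ≡ 28·44·4: 28·44 = 1232 ≡ 13, then 13·4 = 52. So 2^26 ≡ 52 (mod 53).
h(3): Repeated squaring mod 53: 3^1 ≡ 3, 3^2 ≡ 3² = 9, 3^4 ≡ 9² = 81 ≡ 28, 3^8 ≡ 28² = 784 ≡ 42, 3^16 ≡ 42² = 1764 ≡ 15. Since 26 = 16 + 8 + 2, 3^26 ≡ 15·42·9: 15·42 = 630 ≡ 47, then 47·9 = 423 ≡ 52. So 3^26 ≡ 52 (mod 53).
So h(2) = h(3) = 52 while 2 ≠ 3, thus h is not injective, hence not bijective.
Since h is not bijective, we determine |image(h)|. Computing x^26 mod 53 for each x (by repeated squaring, reducing mod 53 at every step), the values h(0), h(1), …, h(52) are: 0, 1, 52, 52, 1, 52, 1, 1, 52, 1, 1, 1, 52, 1, 52, 1, 1, 1, 52, 52, 52, 52, 52, 52, 1, 1, 52, 52, 1, 1, 52, 52, 52, 52, 52, 52, 1, 1, 1, 52, 1, 52, 1, 1, 1, 52, 1, 1, 52, 1, 52, 52, 1.
The distinct values are {0, 1, 52}; there are 3 of them.

3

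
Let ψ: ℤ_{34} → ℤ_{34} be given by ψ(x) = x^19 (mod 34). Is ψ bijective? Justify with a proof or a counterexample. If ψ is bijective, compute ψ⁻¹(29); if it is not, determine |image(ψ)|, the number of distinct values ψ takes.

Computing x^19 mod 34 for each x (by repeated squaring, reducing mod 34 at every step), the values ψ(0), ψ(1), …, ψ(33) are: 0, 1, 8, 27, 30, 23, 12, 3, 2, 15, 14, 5, 28, 21, 24, 9, 16, 17, 18, 25, 10, 13, 6, 29, 20, 19, 32, 31, 22, 11, 4, 7, 26, 33.
Every element of ℤ_{34} appears exactly once in this list, so ψ is a bijection, and in particular bijective.
Since ψ is bijective, we read off the preimage of 29 from the same table: ψ(23) = 29, so ψ⁻¹(29) = 23.

23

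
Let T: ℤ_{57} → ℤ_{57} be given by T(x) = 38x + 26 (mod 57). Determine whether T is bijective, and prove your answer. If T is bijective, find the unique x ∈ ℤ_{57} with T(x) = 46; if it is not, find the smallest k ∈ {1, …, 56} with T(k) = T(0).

We have gcd(38, 57) = 19 > 1. Taking x_1 = 0 and x_2 = 3: T(0) = 26 and T(3) = 38·3 + 26 = 140 ≡ 26 (mod 57).
So T(0) = T(3) while 0 ≠ 3, thus T is not injective, hence not bijective.
Since T is not bijective, we find the least positive k with T(k) = T(0): this means 38k ≡ 0 (mod 57), i.e. 57 ∣ 38k. Since gcd(38, 57) = 19, dividing through by 19 this holds exactly when 3 ∣ 2k, and as gcd(2, 3) = 1, exactly when 3 ∣ k.
The smallest positive such k is 3.

3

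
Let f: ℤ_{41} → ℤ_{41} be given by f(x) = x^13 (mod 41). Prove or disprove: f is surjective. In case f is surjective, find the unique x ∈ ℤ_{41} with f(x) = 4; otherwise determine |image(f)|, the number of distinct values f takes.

25

Since 41 is prime, the nonzero elements of ℤ_{41} form a cyclic group of order 40.
As gcd(13, 40) = 1, raising to the 13th power is a bijection on this group: if s^13 ≡ t^13 then (st^{−1})^13 = 1, and the only element of order dividing gcd(13, 40) = 1 is 1, so s = t.
With f(0) = 0 this makes f injective on all of ℤ_{41}, hence bijective (finite equal-size domain and codomain). In particular f is surjective.
Since f is surjective, we find the preimage of 4. The inverse of x ↦ x^13 on (ℤ_{41})^× is x ↦ x^37, because 13·37 = 481 = 12·40 + 1 ≡ 1 (mod 40) and x^{40} = 1 for x ≠ 0 (Fermat). So f⁻¹(4) = 4^37 mod 41.
Repeated squaring mod 41: 4^1 ≡ 4, 4^2 ≡ 4² = 16, 4^4 ≡ 16² = 256 ≡ 10, 4^8 ≡ 10² = 100 ≡ 18, 4^16 ≡ 18² = 324 ≡ 37, 4^32 ≡ 37² = 1369 ≡ 16. Since 37 = 32 + 4 + 1, 4^37 ≡ 16·10·4: 16·10 = 160 ≡ 37, then 37·4 = 148 ≡ 25. So 4^37 ≡ 25 (mod 41).
Hence f⁻¹(4) = 25.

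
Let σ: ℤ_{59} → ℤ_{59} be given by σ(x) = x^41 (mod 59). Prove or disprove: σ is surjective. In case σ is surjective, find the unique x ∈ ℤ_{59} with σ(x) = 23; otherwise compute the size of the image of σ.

Since 59 is prime, the nonzero elements of ℤ_{59} form a cyclic group of order 58.
As gcd(41, 58) = 1, raising to the 41st power is a bijection on this group: if x_1^41 ≡ x_2^41 then (x_1x_2^{−1})^41 = 1, and the only element of order dividing gcd(41, 58) = 1 is 1, so x_1 = x_2.
With σ(0) = 0 this makes σ injective on all of ℤ_{59}, hence bijective (finite equal-size domain and codomain). In particular σ is surjective.
Since σ is surjective, we find the preimage of 23. The inverse of x ↦ x^41 on (ℤ_{59})^× is x ↦ x^17, because 41·17 = 697 = 12·58 + 1 ≡ 1 (mod 58) and x^{58} = 1 for x ≠ 0 (Fermat). So σ⁻¹(23) = 23^17 mod 59.
Repeated squaring mod 59: 23^1 ≡ 23, 23^2 ≡ 23² = 529 ≡ 57, 23^4 ≡ 57² = 3249 ≡ 4, 23^8 ≡ 4² = 16, 23^16 ≡ 16² = 256 ≡ 20. Since 17 = 16 + 1, 23^17 ≡ 20·23: 20·23 = 460 ≡ 47. So 23^17 ≡ 47 (mod 59).
Hence σ⁻¹(23) = 47.

47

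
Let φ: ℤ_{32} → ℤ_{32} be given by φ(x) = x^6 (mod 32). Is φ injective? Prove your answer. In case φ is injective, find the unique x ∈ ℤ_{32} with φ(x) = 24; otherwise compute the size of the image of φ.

5

φ(0) = 0^6 = 0.
φ(2): Repeated squaring mod 32: 2^1 ≡ 2, 2^2 ≡ 2² = 4, 2^4 ≡ 4² = 16. Since 6 = 4 + 2, 2^6 ≡ 16·4: 16·4 = 64 ≡ 0. So 2^6 ≡ 0 (mod 32).
So φ(0) = φ(2) = 0 while 0 ≠ 2, therefore φ is not injective.
Since φ is not injective, we determine |image(φ)|. Computing x^6 mod 32 for each x (by repeated squaring, reducing mod 32 at every step), the values φ(0), φ(1), …, φ(31) are: 0, 1, 0, 25, 0, 9, 0, 17, 0, 17, 0, 9, 0, 25, 0, 1, 0, 1, 0, 25, 0, 9, 0, 17, 0, 17, 0, 9, 0, 25, 0, 1.
The distinct values are {0, 1, 9, 17, 25}; there are 5 of them.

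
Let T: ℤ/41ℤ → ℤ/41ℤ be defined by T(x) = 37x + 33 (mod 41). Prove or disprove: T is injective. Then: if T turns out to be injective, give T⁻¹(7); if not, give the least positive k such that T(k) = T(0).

27

Suppose T(u) = T(v) in ℤ/41ℤ. Then 37u + 33 ≡ 37v + 33 (mod 41), so 37(u − v) ≡ 0 (mod 41).
Since gcd(37, 41) = 1, 37 is invertible modulo 41, therefore u − v ≡ 0 (mod 41), i.e. u = v.
Thus T is injective.
We now compute 37⁻¹ mod 41 explicitly. Euclid's algorithm: 41 = 1·37 + 4, 37 = 9·4 + 1; back-substituting gives 1 = 10·37 − 9·41, so 37⁻¹ ≡ 10 (mod 41).
Since T is injective, we compute T⁻¹(7): solve 37x + 33 ≡ 7 (mod 41), i.e. 37x ≡ 15 (mod 41).
Multiplying by 37⁻¹ = 10 gives x ≡ 10·15 = 150 = 3·41 + 27 ≡ 27 (mod 41).
Check: T(27) = 37·27 + 33 = 1032 = 25·41 + 7 ≡ 7 (mod 41).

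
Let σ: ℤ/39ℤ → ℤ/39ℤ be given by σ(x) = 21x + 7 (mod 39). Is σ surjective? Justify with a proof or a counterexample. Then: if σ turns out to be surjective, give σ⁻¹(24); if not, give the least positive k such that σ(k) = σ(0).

By definition, surjectivity means every element of the codomain has a preimage under σ.
Since gcd(21, 39) = 3, we have 21x ≡ 0 (mod 3) for all x, so σ(x) ≡ 1 (mod 3).
But 0 ≢ 1 (mod 3), so 0 ∈ ℤ/39ℤ has no preimage. So σ is not surjective.
Since σ is not surjective, we find the least positive k with σ(k) = σ(0): this means 21k ≡ 0 (mod 39), i.e. 39 ∣ 21k. Since gcd(21, 39) = 3, dividing through by 3 this holds exactly when 13 ∣ 7k, and as gcd(7, 13) = 1, exactly when 13 ∣ k.
The smallest positive such k is 13.

13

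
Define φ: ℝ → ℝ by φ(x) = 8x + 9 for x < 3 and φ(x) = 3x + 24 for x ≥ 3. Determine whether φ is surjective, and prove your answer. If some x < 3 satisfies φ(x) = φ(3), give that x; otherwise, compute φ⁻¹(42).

Both pieces are strictly increasing (slopes 8 and 3), so each is injective on its own interval.
The left piece maps (−∞, 3) onto (−∞, 33); the right piece maps [3, ∞) onto [33, ∞).
These images together cover ℝ, so φ is surjective.
Because the two images are disjoint, no x < 3 has φ(x) = φ(3), so we compute φ⁻¹(42): 42 lies in [33, ∞), so solve 3x + 24 = 42: x = (42 − 24)/3 = 6.

6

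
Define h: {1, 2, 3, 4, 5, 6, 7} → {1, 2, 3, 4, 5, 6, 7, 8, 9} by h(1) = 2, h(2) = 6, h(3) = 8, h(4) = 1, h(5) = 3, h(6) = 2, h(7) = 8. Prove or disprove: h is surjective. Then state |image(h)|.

5

No element maps to 4, so h is not surjective.
The image of h is {1, 2, 3, 6, 8}, which has 5 elements.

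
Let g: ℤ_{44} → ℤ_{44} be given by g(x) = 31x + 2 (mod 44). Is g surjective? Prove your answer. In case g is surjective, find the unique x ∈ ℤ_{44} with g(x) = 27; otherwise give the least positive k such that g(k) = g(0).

Since gcd(31, 44) = 1, 31 is invertible modulo 44. Euclid's algorithm: 44 = 1·31 + 13, 31 = 2·13 + 5, 13 = 2·5 + 3, 5 = 1·3 + 2, 3 = 1·2 + 1; back-substituting gives 1 = 27·31 − 19·44, so 31⁻¹ ≡ 27 (mod 44).
For any y ∈ ℤ_{44}, x = 27(y − 2) mod 44 satisfies g(x) = 31·27(y − 2) + 2 ≡ y (since 31·27 ≡ 1 mod 44). So every y has a preimage.
Therefore g is surjective.
Since g is surjective, we compute g⁻¹(27): solve 31x + 2 ≡ 27 (mod 44), i.e. 31x ≡ 25 (mod 44).
Multiplying by 31⁻¹ = 27 gives x ≡ 27·25 = 675 = 15·44 + 15 ≡ 15 (mod 44).
Check: g(15) = 31·15 + 2 = 467 = 10·44 + 27 ≡ 27 (mod 44).

15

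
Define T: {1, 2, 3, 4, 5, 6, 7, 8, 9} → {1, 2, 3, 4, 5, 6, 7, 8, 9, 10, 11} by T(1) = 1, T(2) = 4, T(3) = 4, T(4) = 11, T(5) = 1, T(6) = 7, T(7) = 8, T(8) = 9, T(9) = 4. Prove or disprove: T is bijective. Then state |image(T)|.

6

T(2) = 4 = T(3) with 2 ≠ 3, so T is not injective, hence not bijective.
The image of T is {1, 4, 7, 8, 9, 11}, which has 6 elements.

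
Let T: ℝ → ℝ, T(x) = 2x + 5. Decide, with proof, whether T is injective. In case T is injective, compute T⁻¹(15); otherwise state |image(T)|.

5

Recall: injectivity means: for all a, b in the domain, T(a) = T(b) implies a = b.
Suppose T(a) = T(b). Then 2a + 5 = 2b + 5, thus 2a = 2b, thus a = b.
So T is injective.
Since T is injective, we compute T⁻¹(15) = (15 − 5)/2 = 5.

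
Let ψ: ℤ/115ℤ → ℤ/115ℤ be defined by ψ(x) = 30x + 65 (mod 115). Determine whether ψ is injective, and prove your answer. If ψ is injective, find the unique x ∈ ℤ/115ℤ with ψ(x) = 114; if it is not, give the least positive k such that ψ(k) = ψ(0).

23

We have gcd(30, 115) = 5 > 1. Taking x_1 = 0 and x_2 = 23: ψ(0) = 65 and ψ(23) = 30·23 + 65 = 755 ≡ 65 (mod 115).
So ψ(0) = ψ(23) while 0 ≠ 23, therefore ψ is not injective.
Since ψ is not injective, we find the least positive k with ψ(k) = ψ(0): this means 30k ≡ 0 (mod 115), i.e. 115 ∣ 30k. Since gcd(30, 115) = 5, dividing through by 5 this holds exactly when 23 ∣ 6k, and as gcd(6, 23) = 1, exactly when 23 ∣ k.
The smallest positive such k is 23.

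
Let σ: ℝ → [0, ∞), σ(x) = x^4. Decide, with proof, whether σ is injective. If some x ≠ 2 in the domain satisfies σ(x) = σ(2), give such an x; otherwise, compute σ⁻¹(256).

-2

σ(2) = 16 = (−2)^4 = σ(−2) (since 4 is even), with 2 ≠ −2. So σ is not injective.
For the follow-up, such an x exists: taking x = −2 ∈ ℝ gives σ(−2) = 16 = σ(2) with −2 ≠ 2.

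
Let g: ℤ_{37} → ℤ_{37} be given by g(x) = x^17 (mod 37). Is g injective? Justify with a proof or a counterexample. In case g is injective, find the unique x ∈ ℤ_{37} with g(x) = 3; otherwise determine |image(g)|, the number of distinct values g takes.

Since 37 is prime, the nonzero elements of ℤ_{37} form a cyclic group of order 36.
As gcd(17, 36) = 1, raising to the 17th power is a bijection on this group: if x_1^17 ≡ x_2^17 then (x_1x_2^{−1})^17 = 1, and the only element of order dividing gcd(17, 36) = 1 is 1, so x_1 = x_2.
With g(0) = 0 this makes g injective on all of ℤ_{37}, hence bijective (finite equal-size domain and codomain). In particular g is injective.
Since g is injective, we find the preimage of 3. The inverse of x ↦ x^17 on (ℤ_{37})^× is x ↦ x^17, because 17·17 = 289 = 8·36 + 1 ≡ 1 (mod 36) and x^{36} = 1 for x ≠ 0 (Fermat). So g⁻¹(3) = 3^17 mod 37.
Repeated squaring mod 37: 3^1 ≡ 3, 3^2 ≡ 3² = 9, 3^4 ≡ 9² = 81 ≡ 7, 3^8 ≡ 7² = 49 ≡ 12, 3^16 ≡ 12² = 144 ≡ 33. Since 17 = 16 + 1, 3^17 ≡ 33·3: 33·3 = 99 ≡ 25. So 3^17 ≡ 25 (mod 37).
Hence g⁻¹(3) = 25.

25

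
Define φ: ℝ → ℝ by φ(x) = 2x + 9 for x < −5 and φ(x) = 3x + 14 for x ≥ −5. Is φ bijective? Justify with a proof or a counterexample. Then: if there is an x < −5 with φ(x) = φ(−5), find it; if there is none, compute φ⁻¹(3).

Both pieces are strictly increasing (slopes 2 and 3), so each is injective on its own interval.
The left piece maps (−∞, −5) onto (−∞, −1); the right piece maps [−5, ∞) onto [−1, ∞).
Since −1 = −1, the images partition ℝ: φ is injective and surjective, hence bijective.
Because the two images are disjoint, no x < −5 has φ(x) = φ(−5), so we compute φ⁻¹(3): 3 lies in [−1, ∞), so solve 3x + 14 = 3: x = (3 − 14)/3 = −11/3.

-11/3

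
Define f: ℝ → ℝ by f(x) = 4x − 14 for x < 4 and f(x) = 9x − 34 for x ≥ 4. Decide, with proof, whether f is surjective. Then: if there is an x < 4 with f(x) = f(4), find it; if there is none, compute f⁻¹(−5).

9/4

Both pieces are strictly increasing (slopes 4 and 9), so each is injective on its own interval.
The left piece maps (−∞, 4) onto (−∞, 2); the right piece maps [4, ∞) onto [2, ∞).
These images together cover ℝ, so f is surjective.
Because the two images are disjoint, no x < 4 has f(x) = f(4), so we compute f⁻¹(−5): −5 lies in (−∞, 2), so solve 4x − 14 = −5: x = (−5 + 14)/4 = 9/4.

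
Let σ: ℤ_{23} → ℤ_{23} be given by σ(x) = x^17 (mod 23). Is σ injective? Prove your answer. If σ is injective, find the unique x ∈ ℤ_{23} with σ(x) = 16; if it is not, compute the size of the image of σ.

3

Since 23 is prime, the nonzero elements of ℤ_{23} form a cyclic group of order 22.
As gcd(17, 22) = 1, raising to the 17th power is a bijection on this group: if u^17 ≡ v^17 then (uv^{−1})^17 = 1, and the only element of order dividing gcd(17, 22) = 1 is 1, so u = v.
With σ(0) = 0 this makes σ injective on all of ℤ_{23}, hence bijective (finite equal-size domain and codomain). In particular σ is injective.
Since σ is injective, we find the preimage of 16. The inverse of x ↦ x^17 on (ℤ_{23})^× is x ↦ x^13, because 17·13 = 221 = 10·22 + 1 ≡ 1 (mod 22) and x^{22} = 1 for x ≠ 0 (Fermat). So σ⁻¹(16) = 16^13 mod 23.
Repeated squaring mod 23: 16^1 ≡ 16, 16^2 ≡ 16² = 256 ≡ 3, 16^4 ≡ 3² = 9, 16^8 ≡ 9² = 81 ≡ 12. Since 13 = 8 + 4 + 1, 16^13 ≡ 12·9·16: 12·9 = 108 ≡ 16, then 16·16 = 256 ≡ 3. So 16^13 ≡ 3 (mod 23).
Hence σ⁻¹(16) = 3.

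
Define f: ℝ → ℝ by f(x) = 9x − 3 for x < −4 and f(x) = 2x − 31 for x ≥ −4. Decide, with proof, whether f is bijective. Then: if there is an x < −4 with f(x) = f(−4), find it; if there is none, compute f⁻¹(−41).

Both pieces are strictly increasing (slopes 9 and 2), so each is injective on its own interval.
The left piece maps (−∞, −4) onto (−∞, −39); the right piece maps [−4, ∞) onto [−39, ∞).
Since −39 = −39, the images partition ℝ: f is injective and surjective, hence bijective.
Because the two images are disjoint, no x < −4 has f(x) = f(−4), so we compute f⁻¹(−41): −41 lies in (−∞, −39), so solve 9x − 3 = −41: x = (−41 + 3)/9 = −38/9.

-38/9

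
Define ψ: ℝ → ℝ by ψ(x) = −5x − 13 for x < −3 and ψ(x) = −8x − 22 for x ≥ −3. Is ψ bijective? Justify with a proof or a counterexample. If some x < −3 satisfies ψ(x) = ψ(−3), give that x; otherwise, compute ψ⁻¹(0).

Both pieces are strictly decreasing (slopes −5 and −8), so each is injective on its own interval.
The left piece maps (−∞, −3) onto (2, ∞); the right piece maps [−3, ∞) onto (−∞, 2].
Since 2 = 2, the images partition ℝ: ψ is injective and surjective, hence bijective.
Because the two images are disjoint, no x < −3 has ψ(x) = ψ(−3), so we compute ψ⁻¹(0): 0 lies in (−∞, 2], so solve −8x − 22 = 0: x = (0 + 22)/(−8) = −11/4.

-11/4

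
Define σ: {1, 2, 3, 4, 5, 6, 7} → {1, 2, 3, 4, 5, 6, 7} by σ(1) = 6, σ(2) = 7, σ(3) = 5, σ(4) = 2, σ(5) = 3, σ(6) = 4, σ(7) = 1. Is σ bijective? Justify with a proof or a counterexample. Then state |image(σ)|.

The values 6, 7, 5, 2, 3, 4, 1 are a permutation of {1, 2, 3, 4, 5, 6, 7}: each element appears exactly once.
So σ is injective and surjective, hence bijective.
The image of σ is {1, 2, 3, 4, 5, 6, 7}, which has 7 elements.

7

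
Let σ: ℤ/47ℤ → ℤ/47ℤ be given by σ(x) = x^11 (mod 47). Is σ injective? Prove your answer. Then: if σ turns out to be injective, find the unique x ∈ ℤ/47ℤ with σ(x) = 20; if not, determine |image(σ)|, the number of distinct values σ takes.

Since 47 is prime, the nonzero elements of ℤ/47ℤ form a cyclic group of order 46.
As gcd(11, 46) = 1, raising to the 11th power is a bijection on this group: if a^11 ≡ b^11 then (ab^{−1})^11 = 1, and the only element of order dividing gcd(11, 46) = 1 is 1, so a = b.
With σ(0) = 0 this makes σ injective on all of ℤ/47ℤ, hence bijective (finite equal-size domain and codomain). In particular σ is injective.
Since σ is injective, we find the preimage of 20. The inverse of x ↦ x^11 on (ℤ/47ℤ)^× is x ↦ x^21, because 11·21 = 231 = 5·46 + 1 ≡ 1 (mod 46) and x^{46} = 1 for x ≠ 0 (Fermat). So σ⁻¹(20) = 20^21 mod 47.
Repeated squaring mod 47: 20^1 ≡ 20, 20^2 ≡ 20² = 400 ≡ 24, 20^4 ≡ 24² = 576 ≡ 12, 20^8 ≡ 12² = 144 ≡ 3, 20^16 ≡ 3² = 9. Since 21 = 16 + 4 + 1, 20^21 ≡ 9·12·20: 9·12 = 108 ≡ 14, then 14·20 = 280 ≡ 45. So 20^21 ≡ 45 (mod 47).
Hence σ⁻¹(20) = 45.

45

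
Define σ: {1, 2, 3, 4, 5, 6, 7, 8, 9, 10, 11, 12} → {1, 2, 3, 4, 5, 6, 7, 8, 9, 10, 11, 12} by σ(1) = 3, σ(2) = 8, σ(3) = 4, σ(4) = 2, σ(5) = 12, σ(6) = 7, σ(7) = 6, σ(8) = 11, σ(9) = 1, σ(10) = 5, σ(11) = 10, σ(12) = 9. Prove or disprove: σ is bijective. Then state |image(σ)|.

The values 3, 8, 4, 2, 12, 7, 6, 11, 1, 5, 10, 9 are a permutation of {1, 2, 3, 4, 5, 6, 7, 8, 9, 10, 11, 12}: each element appears exactly once.
So σ is injective and surjective, hence bijective.
The image of σ is {1, 2, 3, 4, 5, 6, 7, 8, 9, 10, 11, 12}, which has 12 elements.

12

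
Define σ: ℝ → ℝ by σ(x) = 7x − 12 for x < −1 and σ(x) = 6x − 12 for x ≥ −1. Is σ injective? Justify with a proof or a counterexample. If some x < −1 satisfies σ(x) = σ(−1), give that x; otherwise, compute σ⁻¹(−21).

Both pieces are strictly increasing (slopes 7 and 6), so each is injective on its own interval.
The left piece maps (−∞, −1) onto (−∞, −19); the right piece maps [−1, ∞) onto [−18, ∞).
These images are disjoint, so no value is attained by both pieces. Thus σ is injective.
Because the two images are disjoint, no x < −1 has σ(x) = σ(−1), so we compute σ⁻¹(−21): −21 lies in (−∞, −19), so solve 7x − 12 = −21: x = (−21 + 12)/7 = −9/7.

-9/7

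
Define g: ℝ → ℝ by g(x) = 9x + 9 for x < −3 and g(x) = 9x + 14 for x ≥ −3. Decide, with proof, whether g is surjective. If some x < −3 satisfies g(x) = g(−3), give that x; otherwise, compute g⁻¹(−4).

-2

Both pieces are strictly increasing (slopes 9 and 9), so each is injective on its own interval.
The left piece maps (−∞, −3) onto (−∞, −18); the right piece maps [−3, ∞) onto [−13, ∞).
The union (−∞, −18) ∪ [−13, ∞) omits the interval between −18 and −13; in particular −18 has no preimage. So g is not surjective.
Because the two images are disjoint, no x < −3 has g(x) = g(−3), so we compute g⁻¹(−4): −4 lies in [−13, ∞), so solve 9x + 14 = −4: x = (−4 − 14)/9 = −2.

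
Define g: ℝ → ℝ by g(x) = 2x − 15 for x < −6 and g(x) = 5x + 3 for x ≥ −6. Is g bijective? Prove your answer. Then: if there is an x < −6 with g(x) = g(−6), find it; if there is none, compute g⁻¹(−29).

Both pieces are strictly increasing (slopes 2 and 5), so each is injective on its own interval.
The left piece maps (−∞, −6) onto (−∞, −27); the right piece maps [−6, ∞) onto [−27, ∞).
Since −27 = −27, the images partition ℝ: g is injective and surjective, hence bijective.
Because the two images are disjoint, no x < −6 has g(x) = g(−6), so we compute g⁻¹(−29): −29 lies in (−∞, −27), so solve 2x − 15 = −29: x = (−29 + 15)/2 = −7.

-7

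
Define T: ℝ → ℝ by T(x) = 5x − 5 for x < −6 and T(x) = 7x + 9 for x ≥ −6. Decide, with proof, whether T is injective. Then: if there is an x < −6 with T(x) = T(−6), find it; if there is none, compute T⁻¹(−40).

-7

Both pieces are strictly increasing (slopes 5 and 7), so each is injective on its own interval.
The left piece maps (−∞, −6) onto (−∞, −35); the right piece maps [−6, ∞) onto [−33, ∞).
These images are disjoint, so no value is attained by both pieces. So T is injective.
Because the two images are disjoint, no x < −6 has T(x) = T(−6), so we compute T⁻¹(−40): −40 lies in (−∞, −35), so solve 5x − 5 = −40: x = (−40 + 5)/5 = −7.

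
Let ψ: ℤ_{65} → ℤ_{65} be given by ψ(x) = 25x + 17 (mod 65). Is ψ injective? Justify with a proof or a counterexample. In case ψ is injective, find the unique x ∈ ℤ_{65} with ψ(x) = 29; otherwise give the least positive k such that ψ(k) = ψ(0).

We have gcd(25, 65) = 5 > 1. Taking x_1 = 0 and x_2 = 13: ψ(0) = 17 and ψ(13) = 25·13 + 17 = 342 ≡ 17 (mod 65).
So ψ(0) = ψ(13) while 0 ≠ 13, therefore ψ is not injective.
Since ψ is not injective, we find the least positive k with ψ(k) = ψ(0): this means 25k ≡ 0 (mod 65), i.e. 65 ∣ 25k. Since gcd(25, 65) = 5, dividing through by 5 this holds exactly when 13 ∣ 5k, and as gcd(5, 13) = 1, exactly when 13 ∣ k.
The smallest positive such k is 13.

13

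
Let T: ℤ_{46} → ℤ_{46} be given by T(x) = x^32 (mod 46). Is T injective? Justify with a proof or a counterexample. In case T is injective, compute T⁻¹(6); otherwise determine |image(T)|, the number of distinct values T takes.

T(22): Repeated squaring mod 46: 22^1 ≡ 22, 22^2 ≡ 22² = 484 ≡ 24, 22^4 ≡ 24² = 576 ≡ 24, 22^8 ≡ 24² = 576 ≡ 24, 22^16 ≡ 24² = 576 ≡ 24, 22^32 ≡ 24² = 576 ≡ 24. So 22^32 ≡ 24 (mod 46).
T(24): Repeated squaring mod 46: 24^1 ≡ 24, 24^2 ≡ 24² = 576 ≡ 24, 24^4 ≡ 24² = 576 ≡ 24, 24^8 ≡ 24² = 576 ≡ 24, 24^16 ≡ 24² = 576 ≡ 24, 24^32 ≡ 24² = 576 ≡ 24. So 24^32 ≡ 24 (mod 46).
So T(22) = T(24) = 24 while 22 ≠ 24, hence T is not injective.
Since T is not injective, we determine |image(T)|. Computing x^32 mod 46 for each x (by repeated squaring, reducing mod 46 at every step), the values T(0), T(1), …, T(45) are: 0, 1, 12, 31, 6, 9, 4, 13, 26, 41, 16, 25, 2, 39, 18, 3, 36, 27, 32, 29, 8, 35, 24, 23, 24, 35, 8, 29, 32, 27, 36, 3, 18, 39, 2, 25, 16, 41, 26, 13, 4, 9, 6, 31, 12, 1.
The distinct values are {0, 1, 2, 3, 4, 6, 8, 9, 12, 13, 16, 18, 23, 24, 25, 26, 27, 29, 31, 32, 35, 36, 39, 41}; there are 24 of them.

24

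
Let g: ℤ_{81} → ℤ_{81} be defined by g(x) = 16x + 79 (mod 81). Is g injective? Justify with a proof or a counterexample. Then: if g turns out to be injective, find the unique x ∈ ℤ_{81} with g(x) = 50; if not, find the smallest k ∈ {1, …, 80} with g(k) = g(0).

Suppose g(s) = g(t) in ℤ_{81}. Then 16s + 79 ≡ 16t + 79 (mod 81), so 16(s − t) ≡ 0 (mod 81).
Since gcd(16, 81) = 1, 16 is invertible modulo 81, so s − t ≡ 0 (mod 81), i.e. s = t.
Hence g is injective.
We now compute 16⁻¹ mod 81 explicitly. Euclid's algorithm: 81 = 5·16 + 1; back-substituting gives 1 = 76·16 − 15·81, so 16⁻¹ ≡ 76 (mod 81).
Since g is injective, we compute g⁻¹(50): solve 16x + 79 ≡ 50 (mod 81), i.e. 16x ≡ 52 (mod 81).
Multiplying by 16⁻¹ = 76 gives x ≡ 76·52 = 3952 = 48·81 + 64 ≡ 64 (mod 81).
Check: g(64) = 16·64 + 79 = 1103 = 13·81 + 50 ≡ 50 (mod 81).

64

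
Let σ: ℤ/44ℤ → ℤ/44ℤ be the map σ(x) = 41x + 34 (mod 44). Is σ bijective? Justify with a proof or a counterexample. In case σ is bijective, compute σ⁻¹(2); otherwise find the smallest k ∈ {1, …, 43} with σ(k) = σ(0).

40

Recall: σ is injective if σ(u) = σ(v) implies u = v.
Suppose σ(u) = σ(v) in ℤ/44ℤ. Then 41u + 34 ≡ 41v + 34 (mod 44), thus 41(u − v) ≡ 0 (mod 44).
Since gcd(41, 44) = 1, 41 is invertible modulo 44, therefore u − v ≡ 0 (mod 44), i.e. u = v.
We now compute 41⁻¹ mod 44 explicitly. Euclid's algorithm: 44 = 1·41 + 3, 41 = 13·3 + 2, 3 = 1·2 + 1; back-substituting gives 1 = 29·41 − 27·44, so 41⁻¹ ≡ 29 (mod 44).
Then y ↦ 29(y − 34) is a two-sided inverse to σ, so every y ∈ ℤ/44ℤ has a preimage.
Hence σ is bijective.
Since σ is bijective, we compute σ⁻¹(2): solve 41x + 34 ≡ 2 (mod 44), i.e. 41x ≡ 12 (mod 44).
Multiplying by 41⁻¹ = 29 gives x ≡ 29·12 = 348 = 7·44 + 40 ≡ 40 (mod 44).
Check: σ(40) = 41·40 + 34 = 1674 = 38·44 + 2 ≡ 2 (mod 44).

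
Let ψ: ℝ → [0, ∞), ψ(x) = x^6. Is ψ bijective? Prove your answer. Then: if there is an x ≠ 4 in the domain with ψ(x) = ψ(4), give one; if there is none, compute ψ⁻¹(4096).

-4

ψ(4) = 4096 = (−4)^6 = ψ(−4) (since 6 is even), with 4 ≠ −4. So ψ is not injective, hence not bijective.
For the follow-up, such an x exists: taking x = −4 ∈ ℝ gives ψ(−4) = 4096 = ψ(4) with −4 ≠ 4.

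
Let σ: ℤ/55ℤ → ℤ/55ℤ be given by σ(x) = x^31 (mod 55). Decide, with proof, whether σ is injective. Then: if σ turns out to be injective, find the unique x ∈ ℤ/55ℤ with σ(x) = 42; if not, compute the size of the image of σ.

Computing x^31 mod 55 for each x (by repeated squaring, reducing mod 55 at every step), the values σ(0), σ(1), …, σ(54) are: 0, 1, 13, 47, 4, 5, 6, 18, 52, 9, 10, 11, 23, 2, 14, 15, 16, 28, 7, 19, 20, 21, 33, 12, 24, 25, 26, 38, 17, 29, 30, 31, 43, 22, 34, 35, 36, 48, 27, 39, 40, 41, 53, 32, 44, 45, 46, 3, 37, 49, 50, 51, 8, 42, 54.
Every element of ℤ/55ℤ appears exactly once in this list, so σ is a bijection, and in particular injective.
Since σ is injective, we read off the preimage of 42 from the same table: σ(53) = 42, so σ⁻¹(42) = 53.

53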